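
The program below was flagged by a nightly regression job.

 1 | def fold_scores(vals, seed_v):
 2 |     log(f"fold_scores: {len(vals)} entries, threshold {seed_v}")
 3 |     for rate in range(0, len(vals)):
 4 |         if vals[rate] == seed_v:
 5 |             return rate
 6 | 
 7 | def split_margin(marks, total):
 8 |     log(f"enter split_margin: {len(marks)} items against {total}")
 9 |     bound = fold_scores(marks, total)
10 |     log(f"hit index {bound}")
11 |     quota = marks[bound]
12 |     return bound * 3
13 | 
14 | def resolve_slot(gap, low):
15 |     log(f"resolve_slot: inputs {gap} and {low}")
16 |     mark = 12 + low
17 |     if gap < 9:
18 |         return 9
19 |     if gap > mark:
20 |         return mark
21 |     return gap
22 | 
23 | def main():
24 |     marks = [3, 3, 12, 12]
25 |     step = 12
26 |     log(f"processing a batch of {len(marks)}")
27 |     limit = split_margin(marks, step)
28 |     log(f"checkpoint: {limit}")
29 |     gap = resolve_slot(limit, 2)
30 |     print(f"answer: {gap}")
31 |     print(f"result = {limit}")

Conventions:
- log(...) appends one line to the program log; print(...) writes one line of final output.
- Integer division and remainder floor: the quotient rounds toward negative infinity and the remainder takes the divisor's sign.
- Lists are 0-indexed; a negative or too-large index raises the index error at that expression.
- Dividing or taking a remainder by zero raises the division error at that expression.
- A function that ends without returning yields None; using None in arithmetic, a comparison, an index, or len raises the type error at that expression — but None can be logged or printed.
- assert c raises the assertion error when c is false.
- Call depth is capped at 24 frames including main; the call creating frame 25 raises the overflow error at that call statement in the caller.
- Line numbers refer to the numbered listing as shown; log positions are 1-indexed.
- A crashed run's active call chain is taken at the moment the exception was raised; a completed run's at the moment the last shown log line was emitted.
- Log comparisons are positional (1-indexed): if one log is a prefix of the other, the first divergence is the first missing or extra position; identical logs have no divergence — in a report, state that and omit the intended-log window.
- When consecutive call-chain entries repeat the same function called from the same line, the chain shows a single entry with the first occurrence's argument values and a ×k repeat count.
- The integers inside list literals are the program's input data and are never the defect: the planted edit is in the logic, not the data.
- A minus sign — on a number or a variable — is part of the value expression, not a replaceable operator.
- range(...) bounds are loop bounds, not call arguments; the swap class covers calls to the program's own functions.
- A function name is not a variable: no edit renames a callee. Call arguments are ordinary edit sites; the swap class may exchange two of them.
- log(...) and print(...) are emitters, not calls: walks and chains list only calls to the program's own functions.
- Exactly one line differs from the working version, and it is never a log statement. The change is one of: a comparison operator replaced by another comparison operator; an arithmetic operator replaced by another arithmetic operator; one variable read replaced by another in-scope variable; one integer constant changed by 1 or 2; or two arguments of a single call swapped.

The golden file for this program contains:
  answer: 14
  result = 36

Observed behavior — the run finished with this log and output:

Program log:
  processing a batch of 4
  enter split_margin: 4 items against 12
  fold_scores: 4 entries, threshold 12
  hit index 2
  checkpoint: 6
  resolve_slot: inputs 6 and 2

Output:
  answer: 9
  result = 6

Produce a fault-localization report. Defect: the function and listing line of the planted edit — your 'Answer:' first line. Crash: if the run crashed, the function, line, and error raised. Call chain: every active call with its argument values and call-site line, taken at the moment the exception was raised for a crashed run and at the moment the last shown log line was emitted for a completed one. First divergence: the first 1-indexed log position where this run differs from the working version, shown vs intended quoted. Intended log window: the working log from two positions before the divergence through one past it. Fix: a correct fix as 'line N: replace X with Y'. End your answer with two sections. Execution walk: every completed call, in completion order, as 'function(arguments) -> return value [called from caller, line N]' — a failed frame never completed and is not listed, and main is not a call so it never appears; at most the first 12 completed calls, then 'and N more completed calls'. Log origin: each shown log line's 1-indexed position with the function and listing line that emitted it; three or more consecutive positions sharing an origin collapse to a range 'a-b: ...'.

Answer: the defect is in split_margin at line 12.
Key observation: The earliest visible damage is log position 5 — 'checkpoint: 6' rather than the intended 'checkpoint: 36'.
Call chain: main -> resolve_slot(6, 2) (called at line 29).
First divergence: position 5 — shown 'checkpoint: 6', intended 'checkpoint: 36'.
Intended log window:
  3: fold_scores: 4 entries, threshold 12
  4: hit index 2
  5: checkpoint: 36
  6: resolve_slot: inputs 36 and 2
Execution walk:
  fold_scores([3, 3, 12, 12], 12) -> 2  [called from split_margin, line 9]
  split_margin([3, 3, 12, 12], 12) -> 6  [called from main, line 27]
  resolve_slot(6, 2) -> 9  [called from main, line 29]
Log origins:
  1: from main, line 26
  2: from split_margin, line 8
  3: from fold_scores, line 2
  4: from split_margin, line 10
  5: from main, line 28
  6: from resolve_slot, line 15
A correct fix: line 12: replace `bound` with `quota`.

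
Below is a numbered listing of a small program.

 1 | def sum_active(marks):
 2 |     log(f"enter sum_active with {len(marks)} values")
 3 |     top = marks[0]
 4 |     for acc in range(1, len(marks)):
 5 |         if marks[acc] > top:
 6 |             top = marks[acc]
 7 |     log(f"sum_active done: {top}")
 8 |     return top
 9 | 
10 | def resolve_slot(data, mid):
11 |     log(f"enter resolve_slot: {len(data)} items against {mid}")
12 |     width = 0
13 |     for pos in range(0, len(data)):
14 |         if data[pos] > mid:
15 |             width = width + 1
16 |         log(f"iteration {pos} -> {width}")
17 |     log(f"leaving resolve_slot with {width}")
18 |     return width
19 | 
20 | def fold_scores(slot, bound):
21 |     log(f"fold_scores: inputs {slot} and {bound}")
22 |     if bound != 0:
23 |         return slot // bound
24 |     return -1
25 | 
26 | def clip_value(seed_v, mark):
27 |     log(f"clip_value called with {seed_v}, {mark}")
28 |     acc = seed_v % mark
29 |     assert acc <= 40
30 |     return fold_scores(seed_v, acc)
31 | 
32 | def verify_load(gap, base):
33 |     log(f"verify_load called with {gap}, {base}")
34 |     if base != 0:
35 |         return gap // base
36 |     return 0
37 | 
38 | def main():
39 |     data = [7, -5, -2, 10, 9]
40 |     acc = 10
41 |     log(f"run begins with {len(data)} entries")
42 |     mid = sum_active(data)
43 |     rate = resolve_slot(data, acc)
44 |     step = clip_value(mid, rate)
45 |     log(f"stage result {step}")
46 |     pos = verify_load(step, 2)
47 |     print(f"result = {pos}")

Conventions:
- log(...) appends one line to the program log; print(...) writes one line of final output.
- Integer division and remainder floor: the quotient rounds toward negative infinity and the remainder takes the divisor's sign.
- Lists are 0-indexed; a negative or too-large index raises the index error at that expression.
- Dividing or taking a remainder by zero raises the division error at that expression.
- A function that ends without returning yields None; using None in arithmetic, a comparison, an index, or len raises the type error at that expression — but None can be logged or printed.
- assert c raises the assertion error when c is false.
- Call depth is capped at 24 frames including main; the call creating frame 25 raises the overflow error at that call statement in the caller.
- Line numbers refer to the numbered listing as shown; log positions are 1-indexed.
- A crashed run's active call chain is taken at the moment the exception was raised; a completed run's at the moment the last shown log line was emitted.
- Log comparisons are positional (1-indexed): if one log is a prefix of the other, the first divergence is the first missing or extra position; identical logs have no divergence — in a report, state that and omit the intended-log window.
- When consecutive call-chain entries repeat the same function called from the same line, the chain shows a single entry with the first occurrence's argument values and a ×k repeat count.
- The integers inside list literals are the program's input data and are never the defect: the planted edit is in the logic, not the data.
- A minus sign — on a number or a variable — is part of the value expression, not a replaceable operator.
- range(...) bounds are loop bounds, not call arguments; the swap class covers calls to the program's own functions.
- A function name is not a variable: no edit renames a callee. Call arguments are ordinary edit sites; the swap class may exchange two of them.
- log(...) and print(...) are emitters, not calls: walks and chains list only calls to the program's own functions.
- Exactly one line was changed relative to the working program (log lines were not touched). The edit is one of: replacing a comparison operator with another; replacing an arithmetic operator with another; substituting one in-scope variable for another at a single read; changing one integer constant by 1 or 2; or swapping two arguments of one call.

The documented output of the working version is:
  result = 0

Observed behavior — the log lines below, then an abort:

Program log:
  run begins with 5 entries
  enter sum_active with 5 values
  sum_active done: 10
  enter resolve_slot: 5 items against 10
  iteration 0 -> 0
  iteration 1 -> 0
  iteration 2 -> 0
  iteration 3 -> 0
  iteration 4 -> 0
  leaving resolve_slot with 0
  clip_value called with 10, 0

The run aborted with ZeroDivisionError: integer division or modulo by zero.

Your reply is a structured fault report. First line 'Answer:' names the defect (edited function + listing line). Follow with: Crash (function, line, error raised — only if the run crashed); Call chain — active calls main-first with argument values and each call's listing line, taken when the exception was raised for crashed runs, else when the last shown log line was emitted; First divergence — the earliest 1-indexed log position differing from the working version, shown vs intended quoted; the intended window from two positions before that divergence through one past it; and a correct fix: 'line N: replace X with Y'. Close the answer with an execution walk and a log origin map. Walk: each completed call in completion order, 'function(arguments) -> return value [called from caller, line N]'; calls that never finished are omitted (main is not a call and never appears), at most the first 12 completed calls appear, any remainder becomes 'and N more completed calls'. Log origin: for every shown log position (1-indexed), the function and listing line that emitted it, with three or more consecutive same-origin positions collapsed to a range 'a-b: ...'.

Answer: the defect is in clip_value at line 28.
Core observation: Only 11 log lines were emitted before the run died; the intended continuation was 'fold_scores: inputs 10 and 10'.
Crash: clip_value, line 28, ZeroDivisionError.
Call chain: main -> clip_value(10, 0) (called at line 44).
First divergence: position 12; the shown log stops at 11 lines while the working version next logs 'fold_scores: inputs 10 and 10'.
Intended log window:
  10: leaving resolve_slot with 0
  11: clip_value called with 10, 0
  12: fold_scores: inputs 10 and 10
  13: stage result 1
Execution walk:
  sum_active([7, -5, -2, 10, 9]) -> 10  [called from main, line 42]
  resolve_slot([7, -5, -2, 10, 9], 10) -> 0  [called from main, line 43]
Log origins:
  1: from main, line 41
  2: from sum_active, line 2
  3: from sum_active, line 7
  4: from resolve_slot, line 11
  5-9: from resolve_slot, line 16
  10: from resolve_slot, line 17
  11: from clip_value, line 27
A correct fix: line 28: replace `%` with `-`.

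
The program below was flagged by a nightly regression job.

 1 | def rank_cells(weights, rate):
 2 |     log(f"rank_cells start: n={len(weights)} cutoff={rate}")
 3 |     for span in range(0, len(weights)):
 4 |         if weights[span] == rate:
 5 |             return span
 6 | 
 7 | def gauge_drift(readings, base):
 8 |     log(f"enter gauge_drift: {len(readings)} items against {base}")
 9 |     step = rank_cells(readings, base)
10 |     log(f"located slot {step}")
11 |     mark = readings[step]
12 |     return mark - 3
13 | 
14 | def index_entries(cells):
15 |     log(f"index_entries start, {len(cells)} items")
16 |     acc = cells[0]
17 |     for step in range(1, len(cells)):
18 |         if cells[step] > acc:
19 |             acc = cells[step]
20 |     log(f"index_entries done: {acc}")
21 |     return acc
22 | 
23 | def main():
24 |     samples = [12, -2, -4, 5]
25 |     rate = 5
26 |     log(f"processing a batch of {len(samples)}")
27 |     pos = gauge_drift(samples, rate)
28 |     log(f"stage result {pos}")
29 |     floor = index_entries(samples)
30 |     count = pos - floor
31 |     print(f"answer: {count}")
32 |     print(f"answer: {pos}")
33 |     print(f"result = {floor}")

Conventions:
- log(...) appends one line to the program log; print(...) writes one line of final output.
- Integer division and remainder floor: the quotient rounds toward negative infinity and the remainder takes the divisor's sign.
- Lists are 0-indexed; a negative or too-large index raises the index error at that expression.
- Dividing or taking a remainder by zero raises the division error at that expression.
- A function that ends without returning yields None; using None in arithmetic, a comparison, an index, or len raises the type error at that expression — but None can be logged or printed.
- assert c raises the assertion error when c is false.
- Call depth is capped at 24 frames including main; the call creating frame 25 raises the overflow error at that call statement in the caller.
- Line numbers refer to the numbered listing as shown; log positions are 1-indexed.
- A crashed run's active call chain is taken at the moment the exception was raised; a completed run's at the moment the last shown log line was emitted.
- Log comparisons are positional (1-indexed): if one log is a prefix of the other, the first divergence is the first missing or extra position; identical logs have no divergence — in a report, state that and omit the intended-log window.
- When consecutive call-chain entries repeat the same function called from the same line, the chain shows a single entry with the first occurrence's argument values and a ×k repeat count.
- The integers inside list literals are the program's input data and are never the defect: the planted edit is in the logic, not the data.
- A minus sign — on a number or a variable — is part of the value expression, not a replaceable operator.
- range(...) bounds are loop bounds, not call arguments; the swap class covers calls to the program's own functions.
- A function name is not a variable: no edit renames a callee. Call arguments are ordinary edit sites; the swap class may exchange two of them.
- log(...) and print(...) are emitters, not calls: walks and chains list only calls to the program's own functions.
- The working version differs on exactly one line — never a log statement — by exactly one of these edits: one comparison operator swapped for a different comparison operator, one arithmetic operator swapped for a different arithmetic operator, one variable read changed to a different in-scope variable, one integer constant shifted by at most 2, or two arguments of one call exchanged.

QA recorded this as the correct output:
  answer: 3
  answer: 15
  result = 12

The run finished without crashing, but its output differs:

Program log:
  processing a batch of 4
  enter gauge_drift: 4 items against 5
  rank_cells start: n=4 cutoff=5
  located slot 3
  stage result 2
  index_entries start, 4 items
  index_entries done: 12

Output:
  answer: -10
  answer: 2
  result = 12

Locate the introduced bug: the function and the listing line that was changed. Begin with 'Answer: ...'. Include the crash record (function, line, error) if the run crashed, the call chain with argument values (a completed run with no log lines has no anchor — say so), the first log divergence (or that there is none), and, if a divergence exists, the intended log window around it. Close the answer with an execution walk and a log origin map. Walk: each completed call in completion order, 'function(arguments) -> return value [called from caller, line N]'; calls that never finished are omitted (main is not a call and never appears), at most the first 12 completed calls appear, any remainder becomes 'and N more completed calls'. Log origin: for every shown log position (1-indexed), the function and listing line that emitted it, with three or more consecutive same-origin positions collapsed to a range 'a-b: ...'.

Answer: the defect is in gauge_drift at line 12.
The tell: The earliest visible damage is log position 5 — 'stage result 2' rather than the intended 'stage result 15'.
Call chain: main -> index_entries([12, -2, -4, 5]) (called at line 29).
First divergence: position 5 — the shown line 'stage result 2' should read 'stage result 15'.
Intended log window:
  3: rank_cells start: n=4 cutoff=5
  4: located slot 3
  5: stage result 15
  6: index_entries start, 4 items
Execution walk:
  rank_cells([12, -2, -4, 5], 5) -> 3  [called from gauge_drift, line 9]
  gauge_drift([12, -2, -4, 5], 5) -> 2  [called from main, line 27]
  index_entries([12, -2, -4, 5]) -> 12  [called from main, line 29]
Log line origins:
  1: emitted by main (line 26)
  2: emitted by gauge_drift (line 8)
  3: emitted by rank_cells (line 2)
  4: emitted by gauge_drift (line 10)
  5: emitted by main (line 28)
  6: emitted by index_entries (line 15)
  7: emitted by index_entries (line 20)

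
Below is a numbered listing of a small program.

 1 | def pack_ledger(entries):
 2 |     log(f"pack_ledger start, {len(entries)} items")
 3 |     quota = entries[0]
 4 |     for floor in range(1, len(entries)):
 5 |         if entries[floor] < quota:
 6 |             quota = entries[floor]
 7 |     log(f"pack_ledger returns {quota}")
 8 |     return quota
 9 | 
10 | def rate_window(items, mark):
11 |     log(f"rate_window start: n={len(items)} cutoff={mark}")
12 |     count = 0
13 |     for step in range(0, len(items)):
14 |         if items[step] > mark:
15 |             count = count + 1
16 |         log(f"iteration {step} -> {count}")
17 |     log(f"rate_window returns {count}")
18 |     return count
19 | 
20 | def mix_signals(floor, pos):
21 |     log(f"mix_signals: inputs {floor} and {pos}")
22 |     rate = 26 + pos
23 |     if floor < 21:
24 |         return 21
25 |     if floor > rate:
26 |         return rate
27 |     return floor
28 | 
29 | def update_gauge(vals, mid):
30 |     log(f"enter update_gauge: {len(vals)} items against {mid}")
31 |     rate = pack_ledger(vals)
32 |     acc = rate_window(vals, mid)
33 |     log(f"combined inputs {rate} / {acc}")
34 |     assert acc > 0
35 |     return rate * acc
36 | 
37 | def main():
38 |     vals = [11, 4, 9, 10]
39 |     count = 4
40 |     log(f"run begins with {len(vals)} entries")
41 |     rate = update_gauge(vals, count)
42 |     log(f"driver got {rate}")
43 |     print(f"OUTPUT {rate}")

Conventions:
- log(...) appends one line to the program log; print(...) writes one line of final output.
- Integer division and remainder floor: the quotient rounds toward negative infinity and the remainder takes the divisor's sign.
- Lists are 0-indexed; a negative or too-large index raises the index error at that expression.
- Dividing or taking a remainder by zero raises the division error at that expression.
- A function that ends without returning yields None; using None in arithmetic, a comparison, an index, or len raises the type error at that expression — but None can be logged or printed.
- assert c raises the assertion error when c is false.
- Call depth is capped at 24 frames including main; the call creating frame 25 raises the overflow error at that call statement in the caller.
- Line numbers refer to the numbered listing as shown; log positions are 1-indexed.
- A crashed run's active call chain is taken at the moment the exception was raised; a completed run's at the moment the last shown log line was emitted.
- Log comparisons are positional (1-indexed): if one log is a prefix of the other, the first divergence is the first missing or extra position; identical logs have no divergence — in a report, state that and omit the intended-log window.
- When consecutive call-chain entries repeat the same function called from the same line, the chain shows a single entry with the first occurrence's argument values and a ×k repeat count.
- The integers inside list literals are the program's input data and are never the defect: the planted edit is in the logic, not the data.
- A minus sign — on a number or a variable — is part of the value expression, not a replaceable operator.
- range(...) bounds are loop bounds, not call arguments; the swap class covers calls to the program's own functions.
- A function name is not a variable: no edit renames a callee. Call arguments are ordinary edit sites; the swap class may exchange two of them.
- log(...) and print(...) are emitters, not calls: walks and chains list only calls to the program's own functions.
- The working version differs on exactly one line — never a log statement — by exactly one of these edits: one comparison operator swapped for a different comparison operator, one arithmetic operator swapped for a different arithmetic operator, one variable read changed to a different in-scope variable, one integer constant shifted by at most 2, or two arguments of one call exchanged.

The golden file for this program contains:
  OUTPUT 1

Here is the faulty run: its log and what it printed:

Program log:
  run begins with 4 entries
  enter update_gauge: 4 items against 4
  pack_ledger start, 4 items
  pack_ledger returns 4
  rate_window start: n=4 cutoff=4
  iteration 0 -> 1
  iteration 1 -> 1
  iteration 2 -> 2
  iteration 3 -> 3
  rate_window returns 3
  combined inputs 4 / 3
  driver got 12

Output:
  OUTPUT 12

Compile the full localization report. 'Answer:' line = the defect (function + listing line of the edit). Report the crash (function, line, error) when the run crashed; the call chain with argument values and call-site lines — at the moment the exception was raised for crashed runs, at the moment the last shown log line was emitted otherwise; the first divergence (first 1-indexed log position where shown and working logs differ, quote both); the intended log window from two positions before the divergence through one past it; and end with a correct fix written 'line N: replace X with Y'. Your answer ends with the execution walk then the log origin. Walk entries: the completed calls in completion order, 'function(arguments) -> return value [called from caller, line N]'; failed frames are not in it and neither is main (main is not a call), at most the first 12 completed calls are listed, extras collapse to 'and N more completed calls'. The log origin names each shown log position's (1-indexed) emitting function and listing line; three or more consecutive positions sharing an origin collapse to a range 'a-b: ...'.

Answer: the defect is in update_gauge at line 35.
Key fact: At log position 12 the runs split — shown 'driver got 12', but the working version logs 'driver got 1'.
Call chain: main.
First divergence: position 12; shown 'driver got 12' vs intended 'driver got 1'.
Intended log window:
  10: rate_window returns 3
  11: combined inputs 4 / 3
  12: driver got 1
Execution walk:
  pack_ledger([11, 4, 9, 10]) -> 4  [called from update_gauge, line 31]
  rate_window([11, 4, 9, 10], 4) -> 3  [called from update_gauge, line 32]
  update_gauge([11, 4, 9, 10], 4) -> 12  [called from main, line 41]
Origin of each log line:
  1: emitted by main (line 40)
  2: emitted by update_gauge (line 30)
  3: emitted by pack_ledger (line 2)
  4: emitted by pack_ledger (line 7)
  5: emitted by rate_window (line 11)
  6-9: emitted by rate_window (line 16)
  10: emitted by rate_window (line 17)
  11: emitted by update_gauge (line 33)
  12: emitted by main (line 42)
A correct fix: line 35: replace `*` with `//`.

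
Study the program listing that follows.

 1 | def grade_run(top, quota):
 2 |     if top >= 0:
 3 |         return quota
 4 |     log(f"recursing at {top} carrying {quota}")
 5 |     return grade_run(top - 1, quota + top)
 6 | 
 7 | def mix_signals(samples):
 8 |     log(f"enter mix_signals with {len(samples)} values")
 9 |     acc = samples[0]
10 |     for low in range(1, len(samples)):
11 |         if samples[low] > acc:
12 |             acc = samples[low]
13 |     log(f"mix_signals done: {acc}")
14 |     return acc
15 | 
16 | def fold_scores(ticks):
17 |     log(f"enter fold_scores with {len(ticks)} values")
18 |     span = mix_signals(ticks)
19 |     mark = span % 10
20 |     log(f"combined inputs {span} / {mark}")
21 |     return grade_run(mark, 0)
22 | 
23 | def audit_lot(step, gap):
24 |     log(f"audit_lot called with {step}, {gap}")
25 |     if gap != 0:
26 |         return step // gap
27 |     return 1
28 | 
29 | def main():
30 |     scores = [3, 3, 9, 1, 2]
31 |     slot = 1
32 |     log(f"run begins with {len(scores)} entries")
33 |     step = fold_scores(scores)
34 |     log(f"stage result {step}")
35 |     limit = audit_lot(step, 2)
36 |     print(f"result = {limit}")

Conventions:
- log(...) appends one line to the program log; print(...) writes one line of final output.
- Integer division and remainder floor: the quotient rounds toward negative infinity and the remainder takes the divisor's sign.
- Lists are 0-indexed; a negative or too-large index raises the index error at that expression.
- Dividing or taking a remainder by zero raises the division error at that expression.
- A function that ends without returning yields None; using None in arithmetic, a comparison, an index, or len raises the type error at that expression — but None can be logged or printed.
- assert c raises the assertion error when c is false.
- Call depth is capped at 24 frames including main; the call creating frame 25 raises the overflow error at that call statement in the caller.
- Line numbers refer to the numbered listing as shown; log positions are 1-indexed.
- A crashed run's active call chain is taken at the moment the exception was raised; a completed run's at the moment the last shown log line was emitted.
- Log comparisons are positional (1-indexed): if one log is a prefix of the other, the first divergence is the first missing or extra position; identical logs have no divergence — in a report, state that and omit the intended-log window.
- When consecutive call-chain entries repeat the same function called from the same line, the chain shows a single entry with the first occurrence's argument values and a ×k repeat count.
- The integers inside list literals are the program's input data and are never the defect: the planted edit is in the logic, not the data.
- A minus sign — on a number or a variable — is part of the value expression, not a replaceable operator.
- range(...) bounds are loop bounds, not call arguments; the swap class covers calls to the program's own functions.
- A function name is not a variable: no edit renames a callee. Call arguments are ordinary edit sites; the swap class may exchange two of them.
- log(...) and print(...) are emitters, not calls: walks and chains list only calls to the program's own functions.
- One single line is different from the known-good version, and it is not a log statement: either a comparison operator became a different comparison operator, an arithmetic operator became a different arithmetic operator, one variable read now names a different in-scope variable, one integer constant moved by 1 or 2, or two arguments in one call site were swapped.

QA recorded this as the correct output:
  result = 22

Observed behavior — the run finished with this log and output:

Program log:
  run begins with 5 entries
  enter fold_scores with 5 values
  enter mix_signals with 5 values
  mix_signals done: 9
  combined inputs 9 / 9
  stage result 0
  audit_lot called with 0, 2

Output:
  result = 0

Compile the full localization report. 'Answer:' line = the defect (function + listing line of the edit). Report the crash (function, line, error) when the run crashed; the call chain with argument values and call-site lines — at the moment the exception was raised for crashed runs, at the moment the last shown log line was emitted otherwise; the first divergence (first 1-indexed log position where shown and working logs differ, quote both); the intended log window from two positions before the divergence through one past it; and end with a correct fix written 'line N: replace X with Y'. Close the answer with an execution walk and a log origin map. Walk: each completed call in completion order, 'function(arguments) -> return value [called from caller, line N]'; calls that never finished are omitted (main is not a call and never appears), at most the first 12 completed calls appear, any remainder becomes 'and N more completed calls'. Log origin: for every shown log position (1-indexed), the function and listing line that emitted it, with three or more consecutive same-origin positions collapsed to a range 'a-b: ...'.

Answer: the defect is in grade_run at line 2.
Core observation: Position 6 is the first bad log line: 'stage result 0' should read 'recursing at 9 carrying 0'.
Call chain: main -> audit_lot(0, 2) (called at line 35).
First divergence: at position 6 the run shows 'stage result 0' where the working version logs 'recursing at 9 carrying 0'.
Intended log window:
  4: mix_signals done: 9
  5: combined inputs 9 / 9
  6: recursing at 9 carrying 0
  7: recursing at 8 carrying 9
Execution walk:
  mix_signals([3, 3, 9, 1, 2]) -> 9  [called from fold_scores, line 18]
  grade_run(9, 0) -> 0  [called from fold_scores, line 21]
  fold_scores([3, 3, 9, 1, 2]) -> 0  [called from main, line 33]
  audit_lot(0, 2) -> 0  [called from main, line 35]
Log line origins:
  1: emitted by main (line 32)
  2: emitted by fold_scores (line 17)
  3: emitted by mix_signals (line 8)
  4: emitted by mix_signals (line 13)
  5: emitted by fold_scores (line 20)
  6: emitted by main (line 34)
  7: emitted by audit_lot (line 24)
A correct fix: line 2: replace `>=` with `<=`.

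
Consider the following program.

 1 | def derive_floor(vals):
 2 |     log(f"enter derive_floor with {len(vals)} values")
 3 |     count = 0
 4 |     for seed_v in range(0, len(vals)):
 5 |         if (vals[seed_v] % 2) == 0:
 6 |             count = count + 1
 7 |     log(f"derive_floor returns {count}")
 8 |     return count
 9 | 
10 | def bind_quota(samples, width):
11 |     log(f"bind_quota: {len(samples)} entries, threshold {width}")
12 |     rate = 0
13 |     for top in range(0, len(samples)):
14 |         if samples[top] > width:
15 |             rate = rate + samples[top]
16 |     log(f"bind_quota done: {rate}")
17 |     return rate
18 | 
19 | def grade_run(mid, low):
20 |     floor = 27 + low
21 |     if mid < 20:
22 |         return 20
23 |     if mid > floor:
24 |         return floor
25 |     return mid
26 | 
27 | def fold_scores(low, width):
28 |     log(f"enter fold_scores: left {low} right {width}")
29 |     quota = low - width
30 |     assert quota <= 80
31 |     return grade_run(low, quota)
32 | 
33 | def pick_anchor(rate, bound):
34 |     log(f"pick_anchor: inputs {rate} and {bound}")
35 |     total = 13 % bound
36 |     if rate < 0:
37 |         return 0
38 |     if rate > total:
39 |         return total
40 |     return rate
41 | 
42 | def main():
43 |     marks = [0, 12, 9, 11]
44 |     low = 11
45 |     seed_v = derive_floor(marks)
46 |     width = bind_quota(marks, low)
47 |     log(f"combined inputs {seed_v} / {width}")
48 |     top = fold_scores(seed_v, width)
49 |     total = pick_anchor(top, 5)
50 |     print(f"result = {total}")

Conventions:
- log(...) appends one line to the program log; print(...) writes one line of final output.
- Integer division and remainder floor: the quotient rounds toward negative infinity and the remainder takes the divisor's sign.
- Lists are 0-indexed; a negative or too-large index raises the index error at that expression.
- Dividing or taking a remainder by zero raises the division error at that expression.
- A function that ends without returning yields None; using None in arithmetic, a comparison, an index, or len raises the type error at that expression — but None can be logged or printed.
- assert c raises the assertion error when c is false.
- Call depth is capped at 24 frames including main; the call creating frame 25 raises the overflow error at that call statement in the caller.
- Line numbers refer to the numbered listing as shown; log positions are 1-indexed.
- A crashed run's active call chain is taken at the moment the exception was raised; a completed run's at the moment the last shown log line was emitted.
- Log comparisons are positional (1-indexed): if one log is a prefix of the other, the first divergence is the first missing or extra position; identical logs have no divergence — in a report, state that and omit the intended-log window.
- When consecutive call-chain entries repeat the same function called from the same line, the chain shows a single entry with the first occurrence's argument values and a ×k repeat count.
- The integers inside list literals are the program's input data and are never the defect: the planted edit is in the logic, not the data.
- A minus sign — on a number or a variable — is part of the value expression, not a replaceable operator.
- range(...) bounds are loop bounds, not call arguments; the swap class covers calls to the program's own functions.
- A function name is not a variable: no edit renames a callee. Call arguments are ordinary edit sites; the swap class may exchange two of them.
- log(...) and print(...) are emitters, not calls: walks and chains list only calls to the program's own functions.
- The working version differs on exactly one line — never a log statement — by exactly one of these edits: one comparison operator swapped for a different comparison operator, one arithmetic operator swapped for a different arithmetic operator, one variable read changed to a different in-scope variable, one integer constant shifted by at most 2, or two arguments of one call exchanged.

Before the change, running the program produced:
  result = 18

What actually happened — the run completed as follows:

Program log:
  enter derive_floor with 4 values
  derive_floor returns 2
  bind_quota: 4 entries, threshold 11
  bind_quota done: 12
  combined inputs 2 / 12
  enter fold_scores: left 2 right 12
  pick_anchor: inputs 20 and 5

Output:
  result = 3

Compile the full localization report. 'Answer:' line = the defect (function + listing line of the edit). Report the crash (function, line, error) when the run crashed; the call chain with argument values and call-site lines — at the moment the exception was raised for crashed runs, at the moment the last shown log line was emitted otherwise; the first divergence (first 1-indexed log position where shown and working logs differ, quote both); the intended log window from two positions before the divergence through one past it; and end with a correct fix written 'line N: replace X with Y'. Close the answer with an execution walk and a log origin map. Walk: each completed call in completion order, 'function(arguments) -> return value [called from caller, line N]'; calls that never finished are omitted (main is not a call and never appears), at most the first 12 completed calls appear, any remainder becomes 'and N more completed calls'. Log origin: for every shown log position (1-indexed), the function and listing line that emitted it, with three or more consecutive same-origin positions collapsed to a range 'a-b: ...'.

Answer: the defect is in pick_anchor at line 35.
Core observation: Every logged value matches the working version; the printed result is what differs.
Call chain: main -> pick_anchor(20, 5) (called at line 49).
First divergence: none; the two logs match at every position.
Execution walk:
  derive_floor([0, 12, 9, 11]) -> 2  [called from main, line 45]
  bind_quota([0, 12, 9, 11], 11) -> 12  [called from main, line 46]
  grade_run(2, -10) -> 20  [called from fold_scores, line 31]
  fold_scores(2, 12) -> 20  [called from main, line 48]
  pick_anchor(20, 5) -> 3  [called from main, line 49]
Origin of each log line:
  1: emitted by derive_floor (line 2)
  2: emitted by derive_floor (line 7)
  3: emitted by bind_quota (line 11)
  4: emitted by bind_quota (line 16)
  5: emitted by main (line 47)
  6: emitted by fold_scores (line 28)
  7: emitted by pick_anchor (line 34)
A correct fix: line 35: replace `%` with `+`.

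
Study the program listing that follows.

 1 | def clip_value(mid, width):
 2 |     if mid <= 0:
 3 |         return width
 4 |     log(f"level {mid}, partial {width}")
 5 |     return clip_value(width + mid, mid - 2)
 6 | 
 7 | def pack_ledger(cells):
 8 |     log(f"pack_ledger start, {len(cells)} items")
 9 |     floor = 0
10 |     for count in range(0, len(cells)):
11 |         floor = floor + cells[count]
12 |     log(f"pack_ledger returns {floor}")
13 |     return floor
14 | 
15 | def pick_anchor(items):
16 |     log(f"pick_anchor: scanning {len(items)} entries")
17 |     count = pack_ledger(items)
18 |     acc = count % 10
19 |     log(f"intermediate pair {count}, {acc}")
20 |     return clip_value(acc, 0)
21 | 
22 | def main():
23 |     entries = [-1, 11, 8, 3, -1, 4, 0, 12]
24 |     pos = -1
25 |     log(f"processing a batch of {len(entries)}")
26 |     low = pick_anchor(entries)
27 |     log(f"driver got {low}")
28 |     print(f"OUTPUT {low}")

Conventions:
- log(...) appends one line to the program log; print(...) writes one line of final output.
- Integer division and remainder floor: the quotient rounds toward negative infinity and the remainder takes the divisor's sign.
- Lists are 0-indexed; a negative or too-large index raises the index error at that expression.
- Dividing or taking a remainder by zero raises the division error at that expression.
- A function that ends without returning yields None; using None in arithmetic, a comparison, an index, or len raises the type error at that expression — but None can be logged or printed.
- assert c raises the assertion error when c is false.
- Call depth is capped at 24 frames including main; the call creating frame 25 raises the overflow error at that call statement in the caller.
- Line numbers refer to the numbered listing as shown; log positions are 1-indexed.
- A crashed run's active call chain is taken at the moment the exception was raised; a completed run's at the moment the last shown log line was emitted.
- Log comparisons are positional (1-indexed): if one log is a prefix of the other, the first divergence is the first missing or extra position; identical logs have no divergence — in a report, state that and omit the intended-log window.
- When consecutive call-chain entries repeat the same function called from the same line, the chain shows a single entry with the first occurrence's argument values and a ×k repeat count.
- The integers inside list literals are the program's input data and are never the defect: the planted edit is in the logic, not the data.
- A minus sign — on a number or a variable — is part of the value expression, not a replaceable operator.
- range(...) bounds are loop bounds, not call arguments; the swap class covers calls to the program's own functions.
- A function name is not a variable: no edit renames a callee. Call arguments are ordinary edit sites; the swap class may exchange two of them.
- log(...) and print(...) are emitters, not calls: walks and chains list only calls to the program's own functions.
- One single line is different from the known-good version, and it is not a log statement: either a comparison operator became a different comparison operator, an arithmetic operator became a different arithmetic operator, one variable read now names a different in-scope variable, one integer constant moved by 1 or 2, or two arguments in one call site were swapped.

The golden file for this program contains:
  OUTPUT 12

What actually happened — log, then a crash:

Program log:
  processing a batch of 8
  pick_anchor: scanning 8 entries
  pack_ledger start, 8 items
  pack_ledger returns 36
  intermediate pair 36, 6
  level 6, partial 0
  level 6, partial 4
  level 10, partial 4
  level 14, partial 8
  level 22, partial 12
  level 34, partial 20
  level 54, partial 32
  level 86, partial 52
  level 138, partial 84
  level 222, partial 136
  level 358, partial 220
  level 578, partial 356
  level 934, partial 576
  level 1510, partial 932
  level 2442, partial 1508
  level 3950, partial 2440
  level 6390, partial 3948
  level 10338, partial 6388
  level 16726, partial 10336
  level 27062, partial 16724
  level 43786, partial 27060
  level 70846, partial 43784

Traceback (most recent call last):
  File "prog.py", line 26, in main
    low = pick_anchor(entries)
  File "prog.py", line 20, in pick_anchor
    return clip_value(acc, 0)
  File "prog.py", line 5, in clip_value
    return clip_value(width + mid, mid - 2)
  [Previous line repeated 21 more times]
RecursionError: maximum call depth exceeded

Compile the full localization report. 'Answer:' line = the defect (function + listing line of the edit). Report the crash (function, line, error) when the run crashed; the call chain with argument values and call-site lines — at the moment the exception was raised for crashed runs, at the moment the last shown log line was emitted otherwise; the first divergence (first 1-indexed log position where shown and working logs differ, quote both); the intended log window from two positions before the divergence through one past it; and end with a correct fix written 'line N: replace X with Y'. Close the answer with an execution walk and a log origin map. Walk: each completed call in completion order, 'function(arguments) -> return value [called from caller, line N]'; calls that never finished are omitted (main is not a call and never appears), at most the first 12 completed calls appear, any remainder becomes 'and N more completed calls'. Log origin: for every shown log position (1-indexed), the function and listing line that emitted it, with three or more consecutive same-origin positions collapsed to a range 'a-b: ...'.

Answer: the defect is in clip_value at line 5.
Core observation: Position 7 is the first bad log line: 'level 6, partial 4' should read 'level 4, partial 6'.
Crash: clip_value, line 5, RecursionError.
Call chain: main -> pick_anchor([-1, 11, 8, 3, -1, 4, 0, 12]) (called at line 26) -> clip_value(6, 0) (called at line 20) -> clip_value(6, 4) (called at line 5) ×21.
First divergence: position 7; shown 'level 6, partial 4' vs intended 'level 4, partial 6'.
Intended log window:
  5: intermediate pair 36, 6
  6: level 6, partial 0
  7: level 4, partial 6
  8: level 2, partial 10
Execution walk:
  pack_ledger([-1, 11, 8, 3, -1, 4, 0, 12]) -> 36  [called from pick_anchor, line 17]
Log line origins:
  1 — main, line 25
  2 — pick_anchor, line 16
  3 — pack_ledger, line 8
  4 — pack_ledger, line 12
  5 — pick_anchor, line 19
  6-27 — clip_value, line 4
A correct fix: line 5: replace `clip_value(width + mid, mid - 2)` with `clip_value(mid - 2, width + mid)`.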